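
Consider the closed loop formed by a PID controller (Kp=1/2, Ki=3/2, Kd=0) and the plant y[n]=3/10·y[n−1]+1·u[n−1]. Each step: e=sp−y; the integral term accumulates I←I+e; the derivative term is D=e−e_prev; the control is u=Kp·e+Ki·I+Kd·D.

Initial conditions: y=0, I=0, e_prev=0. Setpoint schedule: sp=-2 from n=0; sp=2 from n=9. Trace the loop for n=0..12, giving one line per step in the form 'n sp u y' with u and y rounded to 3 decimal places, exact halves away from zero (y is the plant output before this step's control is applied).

0 -2 -4.000 0.000
1 -2 1.000 -4.000
2 -2 -3.600 -0.200
3 -2 0.620 -3.660
4 -2 -3.254 -0.478
5 -2 0.302 -3.397
6 -2 -2.962 -0.717
7 -2 0.034 -3.177
8 -2 -2.716 -0.919
9 2 7.808 -2.992
10 2 -4.509 6.910
11 2 6.818 -2.436
12 2 -3.574 6.087

(exact arithmetic carried between steps; '≈' marks a value shown rounded to 6 d.p. or computed from one; I and e_prev carry over from the previous line; the table rounds u and y to 3 d.p., halves away from zero)
n=0: y=0, sp=-2, e=sp−y=-2; I=-2, D=e−e_prev=-2; u=1/2·(-2)+3/2·(-2)+0·(-2)=-4; next y=3/10·0+1·(-4)=-4
n=1: y=-4, sp=-2, e=sp−y=2; I=0, D=e−e_prev=4; u=1/2·2+3/2·0+0·4=1; next y=3/10·(-4)+1·1=-0.2
n=2: y=-0.2, sp=-2, e=sp−y=-1.8; I=-1.8, D=e−e_prev=-3.8; u=1/2·(-1.8)+3/2·(-1.8)+0·(-3.8)=-3.6; next y=3/10·(-0.2)+1·(-3.6)=-3.66
n=3: y=-3.66, sp=-2, e=sp−y=1.66; I=-0.14, D=e−e_prev=3.46; u=1/2·1.66+3/2·(-0.14)+0·3.46=0.62; next y=3/10·(-3.66)+1·0.62=-0.478
n=4: y=-0.478, sp=-2, e=sp−y=-1.522; I=-1.662, D=e−e_prev=-3.182; u=1/2·(-1.522)+3/2·(-1.662)+0·(-3.182)=-3.254; next y=3/10·(-0.478)+1·(-3.254)=-3.3974
n=5: y=-3.3974, sp=-2, e=sp−y=1.3974; I=-0.2646, D=e−e_prev=2.9194; u=1/2·1.3974+3/2·(-0.2646)+0·2.9194=0.3018; next y=3/10·(-3.3974)+1·0.3018=-0.71742
n=6: y=-0.71742, sp=-2, e=sp−y=-1.28258; I=-1.54718, D=e−e_prev=-2.67998; u=1/2·(-1.28258)+3/2·(-1.54718)+0·(-2.67998)=-2.96206; next y=3/10·(-0.71742)+1·(-2.96206)=-3.177286
n=7: y=-3.177286, sp=-2, e=sp−y=1.177286; I=-0.369894, D=e−e_prev=2.459866; u=1/2·1.177286+3/2·(-0.369894)+0·2.459866=0.033802; next y=3/10·(-3.177286)+1·0.033802≈-0.919384
n=8: y≈-0.919384, sp=-2, e=sp−y≈-1.080616; I≈-1.450510, D=e−e_prev≈-2.257902; u=1/2·(-1.080616)+3/2·(-1.450510)+0·(-2.257902)≈-2.716073; next y=3/10·(-0.919384)+1·(-2.716073)≈-2.991889
n=9: y≈-2.991889, sp=2, e=sp−y≈4.991889; I≈3.541378, D=e−e_prev≈6.072505; u=1/2·4.991889+3/2·3.541378+0·6.072505≈7.808012; next y=3/10·(-2.991889)+1·7.808012≈6.910445
n=10: y≈6.910445, sp=2, e=sp−y≈-4.910445; I≈-1.369067, D=e−e_prev≈-9.902334; u=1/2·(-4.910445)+3/2·(-1.369067)+0·(-9.902334)≈-4.508823; next y=3/10·6.910445+1·(-4.508823)≈-2.435689
n=11: y≈-2.435689, sp=2, e=sp−y≈4.435689; I≈3.066622, D=e−e_prev≈9.346135; u=1/2·4.435689+3/2·3.066622+0·9.346135≈6.817778; next y=3/10·(-2.435689)+1·6.817778≈6.087072
n=12: y≈6.087072, sp=2, e=sp−y≈-4.087072; I≈-1.020449, D=e−e_prev≈-8.522761; u=1/2·(-4.087072)+3/2·(-1.020449)+0·(-8.522761)≈-3.574209; next y=3/10·6.087072+1·(-3.574209)≈-1.748088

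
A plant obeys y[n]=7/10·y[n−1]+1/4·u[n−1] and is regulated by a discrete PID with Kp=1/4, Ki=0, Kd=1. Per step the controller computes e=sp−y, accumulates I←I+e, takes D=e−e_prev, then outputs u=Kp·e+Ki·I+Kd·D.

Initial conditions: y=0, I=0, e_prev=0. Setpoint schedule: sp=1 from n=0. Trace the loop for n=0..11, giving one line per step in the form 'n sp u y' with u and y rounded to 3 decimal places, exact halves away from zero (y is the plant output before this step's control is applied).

(exact arithmetic carried between steps; '≈' marks a value shown rounded to 6 d.p. or computed from one; I and e_prev carry over from the previous line; the table rounds u and y to 3 d.p., halves away from zero)
n=0: y=0, sp=1, e=sp−y=1; I=1, D=e−e_prev=1; u=1/4·1+0·1+1·1=1.25; next y=7/10·0+1/4·1.25=0.3125
n=1: y=0.3125, sp=1, e=sp−y=0.6875; I=1.6875, D=e−e_prev=-0.3125; u=1/4·0.6875+0·1.6875+1·(-0.3125)=-0.140625; next y=7/10·0.3125+1/4·(-0.140625)≈0.183594
n=2: y≈0.183594, sp=1, e=sp−y≈0.816406; I≈2.503906, D=e−e_prev≈0.128906; u=1/4·0.816406+0·2.503906+1·0.128906≈0.333008; next y=7/10·0.183594+1/4·0.333008≈0.211768
n=3: y≈0.211768, sp=1, e=sp−y≈0.788232; I≈3.292139, D=e−e_prev≈-0.028174; u=1/4·0.788232+0·3.292139+1·(-0.028174)≈0.168884; next y=7/10·0.211768+1/4·0.168884≈0.190458
n=4: y≈0.190458, sp=1, e=sp−y≈0.809542; I≈4.101680, D=e−e_prev≈0.021309; u=1/4·0.809542+0·4.101680+1·0.021309≈0.223695; next y=7/10·0.190458+1/4·0.223695≈0.189245
n=5: y≈0.189245, sp=1, e=sp−y≈0.810755; I≈4.912436, D=e−e_prev≈0.001214; u=1/4·0.810755+0·4.912436+1·0.001214≈0.203903; next y=7/10·0.189245+1/4·0.203903≈0.183447
n=6: y≈0.183447, sp=1, e=sp−y≈0.816553; I≈5.728989, D=e−e_prev≈0.005798; u=1/4·0.816553+0·5.728989+1·0.005798≈0.209936; next y=7/10·0.183447+1/4·0.209936≈0.180897
n=7: y≈0.180897, sp=1, e=sp−y≈0.819103; I≈6.548092, D=e−e_prev≈0.002550; u=1/4·0.819103+0·6.548092+1·0.002550≈0.207326; next y=7/10·0.180897+1/4·0.207326≈0.178459
n=8: y≈0.178459, sp=1, e=sp−y≈0.821541; I≈7.369633, D=e−e_prev≈0.002438; u=1/4·0.821541+0·7.369633+1·0.002438≈0.207823; next y=7/10·0.178459+1/4·0.207823≈0.176877
n=9: y≈0.176877, sp=1, e=sp−y≈0.823123; I≈8.192756, D=e−e_prev≈0.001582; u=1/4·0.823123+0·8.192756+1·0.001582≈0.207363; next y=7/10·0.176877+1/4·0.207363≈0.175655
n=10: y≈0.175655, sp=1, e=sp−y≈0.824345; I≈9.017101, D=e−e_prev≈0.001222; u=1/4·0.824345+0·9.017101+1·0.001222≈0.207309; next y=7/10·0.175655+1/4·0.207309≈0.174785
n=11: y≈0.174785, sp=1, e=sp−y≈0.825215; I≈9.842316, D=e−e_prev≈0.000869; u=1/4·0.825215+0·9.842316+1·0.000869≈0.207173; next y=7/10·0.174785+1/4·0.207173≈0.174143

0 1 1.250 0.000
1 1 -0.141 0.313
2 1 0.333 0.184
3 1 0.169 0.212
4 1 0.224 0.190
5 1 0.204 0.189
6 1 0.210 0.183
7 1 0.207 0.181
8 1 0.208 0.178
9 1 0.207 0.177
10 1 0.207 0.176
11 1 0.207 0.175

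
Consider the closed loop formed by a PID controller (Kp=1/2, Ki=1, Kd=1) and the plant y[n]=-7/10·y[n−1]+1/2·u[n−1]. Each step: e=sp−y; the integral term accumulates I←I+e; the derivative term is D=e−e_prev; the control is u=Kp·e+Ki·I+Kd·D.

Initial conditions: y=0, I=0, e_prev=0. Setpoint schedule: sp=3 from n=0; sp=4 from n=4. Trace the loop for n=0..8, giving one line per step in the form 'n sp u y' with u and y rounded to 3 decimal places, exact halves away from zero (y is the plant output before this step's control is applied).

(exact arithmetic carried between steps; '≈' marks a value shown rounded to 6 d.p. or computed from one; I and e_prev carry over from the previous line; the table rounds u and y to 3 d.p., halves away from zero)
n=0: y=0, sp=3, e=sp−y=3; I=3, D=e−e_prev=3; u=1/2·3+1·3+1·3=7.5; next y=-7/10·0+1/2·7.5=3.75
n=1: y=3.75, sp=3, e=sp−y=-0.75; I=2.25, D=e−e_prev=-3.75; u=1/2·(-0.75)+1·2.25+1·(-3.75)=-1.875; next y=-7/10·3.75+1/2·(-1.875)=-3.5625
n=2: y=-3.5625, sp=3, e=sp−y=6.5625; I=8.8125, D=e−e_prev=7.3125; u=1/2·6.5625+1·8.8125+1·7.3125=19.40625; next y=-7/10·(-3.5625)+1/2·19.40625=12.196875
n=3: y=12.196875, sp=3, e=sp−y=-9.196875; I=-0.384375, D=e−e_prev=-15.759375; u=1/2·(-9.196875)+1·(-0.384375)+1·(-15.759375)≈-20.742188; next y=-7/10·12.196875+1/2·(-20.742188)≈-18.908906
n=4: y≈-18.908906, sp=4, e=sp−y≈22.908906; I≈22.524531, D=e−e_prev≈32.105781; u=1/2·22.908906+1·22.524531+1·32.105781≈66.084766; next y=-7/10·(-18.908906)+1/2·66.084766≈46.278617
n=5: y≈46.278617, sp=4, e=sp−y≈-42.278617; I≈-19.754086, D=e−e_prev≈-65.187523; u=1/2·(-42.278617)+1·(-19.754086)+1·(-65.187523)≈-106.080918; next y=-7/10·46.278617+1/2·(-106.080918)≈-85.435491
n=6: y≈-85.435491, sp=4, e=sp−y≈89.435491; I≈69.681405, D=e−e_prev≈131.714108; u=1/2·89.435491+1·69.681405+1·131.714108≈246.113259; next y=-7/10·(-85.435491)+1/2·246.113259≈182.861473
n=7: y≈182.861473, sp=4, e=sp−y≈-178.861473; I≈-109.180068, D=e−e_prev≈-268.296964; u=1/2·(-178.861473)+1·(-109.180068)+1·(-268.296964)≈-466.907769; next y=-7/10·182.861473+1/2·(-466.907769)≈-361.456916
n=8: y≈-361.456916, sp=4, e=sp−y≈365.456916; I≈256.276847, D=e−e_prev≈544.318389; u=1/2·365.456916+1·256.276847+1·544.318389≈983.323694; next y=-7/10·(-361.456916)+1/2·983.323694≈744.681688

0 3 7.500 0.000
1 3 -1.875 3.750
2 3 19.406 -3.563
3 3 -20.742 12.197
4 4 66.085 -18.909
5 4 -106.081 46.279
6 4 246.113 -85.435
7 4 -466.908 182.861
8 4 983.324 -361.457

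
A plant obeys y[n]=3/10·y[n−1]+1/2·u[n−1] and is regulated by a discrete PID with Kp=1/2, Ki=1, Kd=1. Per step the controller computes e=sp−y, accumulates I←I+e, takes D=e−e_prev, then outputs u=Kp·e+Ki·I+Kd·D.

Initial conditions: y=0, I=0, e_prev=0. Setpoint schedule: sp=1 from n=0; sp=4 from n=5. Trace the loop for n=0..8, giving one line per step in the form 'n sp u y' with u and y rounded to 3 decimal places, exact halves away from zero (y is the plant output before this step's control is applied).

(exact arithmetic carried between steps; '≈' marks a value shown rounded to 6 d.p. or computed from one; I and e_prev carry over from the previous line; the table rounds u and y to 3 d.p., halves away from zero)
n=0: y=0, sp=1, e=sp−y=1; I=1, D=e−e_prev=1; u=1/2·1+1·1+1·1=2.5; next y=3/10·0+1/2·2.5=1.25
n=1: y=1.25, sp=1, e=sp−y=-0.25; I=0.75, D=e−e_prev=-1.25; u=1/2·(-0.25)+1·0.75+1·(-1.25)=-0.625; next y=3/10·1.25+1/2·(-0.625)=0.0625
n=2: y=0.0625, sp=1, e=sp−y=0.9375; I=1.6875, D=e−e_prev=1.1875; u=1/2·0.9375+1·1.6875+1·1.1875=3.34375; next y=3/10·0.0625+1/2·3.34375=1.690625
n=3: y=1.690625, sp=1, e=sp−y=-0.690625; I=0.996875, D=e−e_prev=-1.628125; u=1/2·(-0.690625)+1·0.996875+1·(-1.628125)≈-0.976563; next y=3/10·1.690625+1/2·(-0.976563)≈0.018906
n=4: y≈0.018906, sp=1, e=sp−y≈0.981094; I≈1.977969, D=e−e_prev≈1.671719; u=1/2·0.981094+1·1.977969+1·1.671719≈4.140234; next y=3/10·0.018906+1/2·4.140234≈2.075789
n=5: y≈2.075789, sp=4, e=sp−y≈1.924211; I≈3.902180, D=e−e_prev≈0.943117; u=1/2·1.924211+1·3.902180+1·0.943117≈5.807402; next y=3/10·2.075789+1/2·5.807402≈3.526438
n=6: y≈3.526438, sp=4, e=sp−y≈0.473562; I≈4.375742, D=e−e_prev≈-1.450649; u=1/2·0.473562+1·4.375742+1·(-1.450649)≈3.161874; next y=3/10·3.526438+1/2·3.161874≈2.638868
n=7: y≈2.638868, sp=4, e=sp−y≈1.361132; I≈5.736873, D=e−e_prev≈0.887570; u=1/2·1.361132+1·5.736873+1·0.887570≈7.305009; next y=3/10·2.638868+1/2·7.305009≈4.444165
n=8: y≈4.444165, sp=4, e=sp−y≈-0.444165; I≈5.292709, D=e−e_prev≈-1.805297; u=1/2·(-0.444165)+1·5.292709+1·(-1.805297)≈3.265330; next y=3/10·4.444165+1/2·3.265330≈2.965914

0 1 2.500 0.000
1 1 -0.625 1.250
2 1 3.344 0.063
3 1 -0.977 1.691
4 1 4.140 0.019
5 4 5.807 2.076
6 4 3.162 3.526
7 4 7.305 2.639
8 4 3.265 4.444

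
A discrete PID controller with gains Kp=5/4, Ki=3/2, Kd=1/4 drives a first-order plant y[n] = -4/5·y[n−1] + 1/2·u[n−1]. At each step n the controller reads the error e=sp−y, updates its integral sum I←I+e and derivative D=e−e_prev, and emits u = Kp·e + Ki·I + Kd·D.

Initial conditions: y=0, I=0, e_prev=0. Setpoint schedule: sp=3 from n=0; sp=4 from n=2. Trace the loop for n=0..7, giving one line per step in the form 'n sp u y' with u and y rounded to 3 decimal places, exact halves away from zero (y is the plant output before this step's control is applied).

(exact arithmetic carried between steps; '≈' marks a value shown rounded to 6 d.p. or computed from one; I and e_prev carry over from the previous line; the table rounds u and y to 3 d.p., halves away from zero)
n=0: y=0, sp=3, e=sp−y=3; I=3, D=e−e_prev=3; u=5/4·3+3/2·3+1/4·3=9; next y=-4/5·0+1/2·9=4.5
n=1: y=4.5, sp=3, e=sp−y=-1.5; I=1.5, D=e−e_prev=-4.5; u=5/4·(-1.5)+3/2·1.5+1/4·(-4.5)=-0.75; next y=-4/5·4.5+1/2·(-0.75)=-3.975
n=2: y=-3.975, sp=4, e=sp−y=7.975; I=9.475, D=e−e_prev=9.475; u=5/4·7.975+3/2·9.475+1/4·9.475=26.55; next y=-4/5·(-3.975)+1/2·26.55=16.455
n=3: y=16.455, sp=4, e=sp−y=-12.455; I=-2.98, D=e−e_prev=-20.43; u=5/4·(-12.455)+3/2·(-2.98)+1/4·(-20.43)=-25.14625; next y=-4/5·16.455+1/2·(-25.14625)=-25.737125
n=4: y=-25.737125, sp=4, e=sp−y=29.737125; I=26.757125, D=e−e_prev=42.192125; u=5/4·29.737125+3/2·26.757125+1/4·42.192125=87.855125; next y=-4/5·(-25.737125)+1/2·87.855125≈64.517263
n=5: y≈64.517263, sp=4, e=sp−y≈-60.517263; I≈-33.760138, D=e−e_prev≈-90.254388; u=5/4·(-60.517263)+3/2·(-33.760138)+1/4·(-90.254388)≈-148.850381; next y=-4/5·64.517263+1/2·(-148.850381)≈-126.039001
n=6: y≈-126.039001, sp=4, e=sp−y≈130.039001; I≈96.278863, D=e−e_prev≈190.556263; u=5/4·130.039001+3/2·96.278863+1/4·190.556263≈354.606111; next y=-4/5·(-126.039001)+1/2·354.606111≈278.134256
n=7: y≈278.134256, sp=4, e=sp−y≈-274.134256; I≈-177.855393, D=e−e_prev≈-404.173257; u=5/4·(-274.134256)+3/2·(-177.855393)+1/4·(-404.173257)≈-710.494224; next y=-4/5·278.134256+1/2·(-710.494224)≈-577.754517

0 3 9.000 0.000
1 3 -0.750 4.500
2 4 26.550 -3.975
3 4 -25.146 16.455
4 4 87.855 -25.737
5 4 -148.850 64.517
6 4 354.606 -126.039
7 4 -710.494 278.134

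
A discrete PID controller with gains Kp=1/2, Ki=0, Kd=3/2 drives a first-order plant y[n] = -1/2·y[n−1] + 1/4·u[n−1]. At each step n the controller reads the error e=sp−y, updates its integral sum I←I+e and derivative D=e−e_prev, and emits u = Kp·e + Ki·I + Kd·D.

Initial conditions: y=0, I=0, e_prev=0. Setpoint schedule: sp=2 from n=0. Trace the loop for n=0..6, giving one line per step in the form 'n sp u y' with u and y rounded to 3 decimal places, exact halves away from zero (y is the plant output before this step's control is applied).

0 2 4.000 0.000
1 2 -1.000 1.000
2 2 4.000 -0.750
3 2 -2.875 1.375
4 2 5.875 -1.406
5 2 -5.453 2.172
6 2 9.156 -2.449

(exact arithmetic carried between steps; '≈' marks a value shown rounded to 6 d.p. or computed from one; I and e_prev carry over from the previous line; the table rounds u and y to 3 d.p., halves away from zero)
n=0: y=0, sp=2, e=sp−y=2; I=2, D=e−e_prev=2; u=1/2·2+0·2+3/2·2=4; next y=-1/2·0+1/4·4=1
n=1: y=1, sp=2, e=sp−y=1; I=3, D=e−e_prev=-1; u=1/2·1+0·3+3/2·(-1)=-1; next y=-1/2·1+1/4·(-1)=-0.75
n=2: y=-0.75, sp=2, e=sp−y=2.75; I=5.75, D=e−e_prev=1.75; u=1/2·2.75+0·5.75+3/2·1.75=4; next y=-1/2·(-0.75)+1/4·4=1.375
n=3: y=1.375, sp=2, e=sp−y=0.625; I=6.375, D=e−e_prev=-2.125; u=1/2·0.625+0·6.375+3/2·(-2.125)=-2.875; next y=-1/2·1.375+1/4·(-2.875)=-1.40625
n=4: y=-1.40625, sp=2, e=sp−y=3.40625; I=9.78125, D=e−e_prev=2.78125; u=1/2·3.40625+0·9.78125+3/2·2.78125=5.875; next y=-1/2·(-1.40625)+1/4·5.875=2.171875
n=5: y=2.171875, sp=2, e=sp−y=-0.171875; I=9.609375, D=e−e_prev=-3.578125; u=1/2·(-0.171875)+0·9.609375+3/2·(-3.578125)=-5.453125; next y=-1/2·2.171875+1/4·(-5.453125)≈-2.449219
n=6: y≈-2.449219, sp=2, e=sp−y≈4.449219; I≈14.058594, D=e−e_prev≈4.621094; u=1/2·4.449219+0·14.058594+3/2·4.621094≈9.15625; next y=-1/2·(-2.449219)+1/4·9.15625≈3.513672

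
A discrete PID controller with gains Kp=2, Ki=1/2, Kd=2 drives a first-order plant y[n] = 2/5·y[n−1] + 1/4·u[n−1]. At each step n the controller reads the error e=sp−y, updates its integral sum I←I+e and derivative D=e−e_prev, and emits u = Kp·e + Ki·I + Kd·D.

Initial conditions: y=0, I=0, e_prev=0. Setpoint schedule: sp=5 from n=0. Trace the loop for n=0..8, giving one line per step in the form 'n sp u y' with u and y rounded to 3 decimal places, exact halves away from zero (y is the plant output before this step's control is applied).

0 5 22.500 0.000
1 5 -10.313 5.625
2 5 27.414 -0.328
3 5 -13.555 6.722
4 5 33.084 -0.700
5 5 -18.019 7.991
6 5 39.715 -1.308
7 5 -23.942 9.405
8 5 47.612 -2.223

(exact arithmetic carried between steps; '≈' marks a value shown rounded to 6 d.p. or computed from one; I and e_prev carry over from the previous line; the table rounds u and y to 3 d.p., halves away from zero)
n=0: y=0, sp=5, e=sp−y=5; I=5, D=e−e_prev=5; u=2·5+1/2·5+2·5=22.5; next y=2/5·0+1/4·22.5=5.625
n=1: y=5.625, sp=5, e=sp−y=-0.625; I=4.375, D=e−e_prev=-5.625; u=2·(-0.625)+1/2·4.375+2·(-5.625)=-10.3125; next y=2/5·5.625+1/4·(-10.3125)=-0.328125
n=2: y=-0.328125, sp=5, e=sp−y=5.328125; I=9.703125, D=e−e_prev=5.953125; u=2·5.328125+1/2·9.703125+2·5.953125≈27.414063; next y=2/5·(-0.328125)+1/4·27.414063≈6.722266
n=3: y≈6.722266, sp=5, e=sp−y≈-1.722266; I≈7.980859, D=e−e_prev≈-7.050391; u=2·(-1.722266)+1/2·7.980859+2·(-7.050391)≈-13.554883; next y=2/5·6.722266+1/4·(-13.554883)≈-0.699814
n=4: y≈-0.699814, sp=5, e=sp−y≈5.699814; I≈13.680674, D=e−e_prev≈7.422080; u=2·5.699814+1/2·13.680674+2·7.422080≈33.084126; next y=2/5·(-0.699814)+1/4·33.084126≈7.991106
n=5: y≈7.991106, sp=5, e=sp−y≈-2.991106; I≈10.689568, D=e−e_prev≈-8.690920; u=2·(-2.991106)+1/2·10.689568+2·(-8.690920)≈-18.019268; next y=2/5·7.991106+1/4·(-18.019268)≈-1.308375
n=6: y≈-1.308375, sp=5, e=sp−y≈6.308375; I≈16.997943, D=e−e_prev≈9.299480; u=2·6.308375+1/2·16.997943+2·9.299480≈39.714681; next y=2/5·(-1.308375)+1/4·39.714681≈9.405320
n=7: y≈9.405320, sp=5, e=sp−y≈-4.405320; I≈12.592622, D=e−e_prev≈-10.713695; u=2·(-4.405320)+1/2·12.592622+2·(-10.713695)≈-23.941720; next y=2/5·9.405320+1/4·(-23.941720)≈-2.223302
n=8: y≈-2.223302, sp=5, e=sp−y≈7.223302; I≈19.815924, D=e−e_prev≈11.628622; u=2·7.223302+1/2·19.815924+2·11.628622≈47.611810; next y=2/5·(-2.223302)+1/4·47.611810≈11.013632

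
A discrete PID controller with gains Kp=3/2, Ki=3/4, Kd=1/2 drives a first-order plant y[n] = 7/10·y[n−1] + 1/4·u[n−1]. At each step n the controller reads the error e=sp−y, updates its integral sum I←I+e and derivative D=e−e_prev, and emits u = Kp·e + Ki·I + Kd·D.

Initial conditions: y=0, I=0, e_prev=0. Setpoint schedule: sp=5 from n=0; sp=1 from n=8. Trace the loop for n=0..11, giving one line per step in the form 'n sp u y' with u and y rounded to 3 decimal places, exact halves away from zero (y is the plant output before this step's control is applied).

(exact arithmetic carried between steps; '≈' marks a value shown rounded to 6 d.p. or computed from one; I and e_prev carry over from the previous line; the table rounds u and y to 3 d.p., halves away from zero)
n=0: y=0, sp=5, e=sp−y=5; I=5, D=e−e_prev=5; u=3/2·5+3/4·5+1/2·5=13.75; next y=7/10·0+1/4·13.75=3.4375
n=1: y=3.4375, sp=5, e=sp−y=1.5625; I=6.5625, D=e−e_prev=-3.4375; u=3/2·1.5625+3/4·6.5625+1/2·(-3.4375)=5.546875; next y=7/10·3.4375+1/4·5.546875≈3.792969
n=2: y≈3.792969, sp=5, e=sp−y≈1.207031; I≈7.769531, D=e−e_prev≈-0.355469; u=3/2·1.207031+3/4·7.769531+1/2·(-0.355469)≈7.459961; next y=7/10·3.792969+1/4·7.459961≈4.520068
n=3: y≈4.520068, sp=5, e=sp−y≈0.479932; I≈8.249463, D=e−e_prev≈-0.727100; u=3/2·0.479932+3/4·8.249463+1/2·(-0.727100)≈6.543445; next y=7/10·4.520068+1/4·6.543445≈4.799909
n=4: y≈4.799909, sp=5, e=sp−y≈0.200091; I≈8.449554, D=e−e_prev≈-0.279841; u=3/2·0.200091+3/4·8.449554+1/2·(-0.279841)≈6.497381; next y=7/10·4.799909+1/4·6.497381≈4.984282
n=5: y≈4.984282, sp=5, e=sp−y≈0.015718; I≈8.465272, D=e−e_prev≈-0.184373; u=3/2·0.015718+3/4·8.465272+1/2·(-0.184373)≈6.280345; next y=7/10·4.984282+1/4·6.280345≈5.059083
n=6: y≈5.059083, sp=5, e=sp−y≈-0.059083; I≈8.406189, D=e−e_prev≈-0.074802; u=3/2·(-0.059083)+3/4·8.406189+1/2·(-0.074802)≈6.178615; next y=7/10·5.059083+1/4·6.178615≈5.086012
n=7: y≈5.086012, sp=5, e=sp−y≈-0.086012; I≈8.320176, D=e−e_prev≈-0.026929; u=3/2·(-0.086012)+3/4·8.320176+1/2·(-0.026929)≈6.097649; next y=7/10·5.086012+1/4·6.097649≈5.084621
n=8: y≈5.084621, sp=1, e=sp−y≈-4.084621; I≈4.235555, D=e−e_prev≈-3.998609; u=3/2·(-4.084621)+3/4·4.235555+1/2·(-3.998609)≈-4.949569; next y=7/10·5.084621+1/4·(-4.949569)≈2.321842
n=9: y≈2.321842, sp=1, e=sp−y≈-1.321842; I≈2.913713, D=e−e_prev≈2.762779; u=3/2·(-1.321842)+3/4·2.913713+1/2·2.762779≈1.583911; next y=7/10·2.321842+1/4·1.583911≈2.021267
n=10: y≈2.021267, sp=1, e=sp−y≈-1.021267; I≈1.892446, D=e−e_prev≈0.300575; u=3/2·(-1.021267)+3/4·1.892446+1/2·0.300575≈0.037721; next y=7/10·2.021267+1/4·0.037721≈1.424317
n=11: y≈1.424317, sp=1, e=sp−y≈-0.424317; I≈1.468128, D=e−e_prev≈0.596950; u=3/2·(-0.424317)+3/4·1.468128+1/2·0.596950≈0.763095; next y=7/10·1.424317+1/4·0.763095≈1.187796

0 5 13.750 0.000
1 5 5.547 3.438
2 5 7.460 3.793
3 5 6.543 4.520
4 5 6.497 4.800
5 5 6.280 4.984
6 5 6.179 5.059
7 5 6.098 5.086
8 1 -4.950 5.085
9 1 1.584 2.322
10 1 0.038 2.021
11 1 0.763 1.424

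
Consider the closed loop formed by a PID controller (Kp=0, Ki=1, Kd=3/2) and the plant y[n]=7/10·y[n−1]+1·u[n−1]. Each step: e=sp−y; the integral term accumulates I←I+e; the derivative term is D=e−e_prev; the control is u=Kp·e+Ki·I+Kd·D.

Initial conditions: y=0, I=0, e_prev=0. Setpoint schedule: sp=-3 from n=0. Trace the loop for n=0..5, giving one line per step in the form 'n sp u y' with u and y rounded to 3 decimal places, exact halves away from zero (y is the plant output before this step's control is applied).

0 -3 -7.500 0.000
1 -3 12.750 -7.500
2 -3 -31.500 7.500
3 -3 64.875 -26.250
4 -3 -144.375 46.500
5 -3 311.063 -111.825

(exact arithmetic carried between steps; '≈' marks a value shown rounded to 6 d.p. or computed from one; I and e_prev carry over from the previous line; the table rounds u and y to 3 d.p., halves away from zero)
n=0: y=0, sp=-3, e=sp−y=-3; I=-3, D=e−e_prev=-3; u=0·(-3)+1·(-3)+3/2·(-3)=-7.5; next y=7/10·0+1·(-7.5)=-7.5
n=1: y=-7.5, sp=-3, e=sp−y=4.5; I=1.5, D=e−e_prev=7.5; u=0·4.5+1·1.5+3/2·7.5=12.75; next y=7/10·(-7.5)+1·12.75=7.5
n=2: y=7.5, sp=-3, e=sp−y=-10.5; I=-9, D=e−e_prev=-15; u=0·(-10.5)+1·(-9)+3/2·(-15)=-31.5; next y=7/10·7.5+1·(-31.5)=-26.25
n=3: y=-26.25, sp=-3, e=sp−y=23.25; I=14.25, D=e−e_prev=33.75; u=0·23.25+1·14.25+3/2·33.75=64.875; next y=7/10·(-26.25)+1·64.875=46.5
n=4: y=46.5, sp=-3, e=sp−y=-49.5; I=-35.25, D=e−e_prev=-72.75; u=0·(-49.5)+1·(-35.25)+3/2·(-72.75)=-144.375; next y=7/10·46.5+1·(-144.375)=-111.825
n=5: y=-111.825, sp=-3, e=sp−y=108.825; I=73.575, D=e−e_prev=158.325; u=0·108.825+1·73.575+3/2·158.325=311.0625; next y=7/10·(-111.825)+1·311.0625=232.785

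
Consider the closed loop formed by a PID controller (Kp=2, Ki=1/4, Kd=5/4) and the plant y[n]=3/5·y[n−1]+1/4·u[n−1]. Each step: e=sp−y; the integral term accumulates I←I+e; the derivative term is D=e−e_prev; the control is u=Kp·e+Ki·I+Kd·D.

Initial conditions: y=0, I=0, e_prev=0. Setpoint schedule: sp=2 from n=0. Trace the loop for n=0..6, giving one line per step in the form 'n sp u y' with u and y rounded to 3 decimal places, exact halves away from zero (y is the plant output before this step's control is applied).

(exact arithmetic carried between steps; '≈' marks a value shown rounded to 6 d.p. or computed from one; I and e_prev carry over from the previous line; the table rounds u and y to 3 d.p., halves away from zero)
n=0: y=0, sp=2, e=sp−y=2; I=2, D=e−e_prev=2; u=2·2+1/4·2+5/4·2=7; next y=3/5·0+1/4·7=1.75
n=1: y=1.75, sp=2, e=sp−y=0.25; I=2.25, D=e−e_prev=-1.75; u=2·0.25+1/4·2.25+5/4·(-1.75)=-1.125; next y=3/5·1.75+1/4·(-1.125)=0.76875
n=2: y=0.76875, sp=2, e=sp−y=1.23125; I=3.48125, D=e−e_prev=0.98125; u=2·1.23125+1/4·3.48125+5/4·0.98125=4.559375; next y=3/5·0.76875+1/4·4.559375≈1.601094
n=3: y≈1.601094, sp=2, e=sp−y≈0.398906; I≈3.880156, D=e−e_prev≈-0.832344; u=2·0.398906+1/4·3.880156+5/4·(-0.832344)≈0.727422; next y=3/5·1.601094+1/4·0.727422≈1.142512
n=4: y≈1.142512, sp=2, e=sp−y≈0.857488; I≈4.737645, D=e−e_prev≈0.458582; u=2·0.857488+1/4·4.737645+5/4·0.458582≈3.472615; next y=3/5·1.142512+1/4·3.472615≈1.553661
n=5: y≈1.553661, sp=2, e=sp−y≈0.446339; I≈5.183984, D=e−e_prev≈-0.411149; u=2·0.446339+1/4·5.183984+5/4·(-0.411149)≈1.674738; next y=3/5·1.553661+1/4·1.674738≈1.350881
n=6: y≈1.350881, sp=2, e=sp−y≈0.649119; I≈5.833103, D=e−e_prev≈0.202780; u=2·0.649119+1/4·5.833103+5/4·0.202780≈3.009989; next y=3/5·1.350881+1/4·3.009989≈1.563026

0 2 7.000 0.000
1 2 -1.125 1.750
2 2 4.559 0.769
3 2 0.727 1.601
4 2 3.473 1.143
5 2 1.675 1.554
6 2 3.010 1.351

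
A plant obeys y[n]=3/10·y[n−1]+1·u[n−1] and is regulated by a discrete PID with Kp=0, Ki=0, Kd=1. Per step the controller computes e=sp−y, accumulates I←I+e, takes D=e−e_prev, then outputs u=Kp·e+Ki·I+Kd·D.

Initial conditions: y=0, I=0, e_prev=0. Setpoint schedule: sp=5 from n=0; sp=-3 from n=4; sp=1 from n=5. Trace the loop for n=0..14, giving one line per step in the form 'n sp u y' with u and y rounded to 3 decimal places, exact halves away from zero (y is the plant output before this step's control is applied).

0 5 5.000 0.000
1 5 -5.000 5.000
2 5 8.500 -3.500
3 5 -10.950 7.450
4 -3 8.165 -8.715
5 1 -10.266 5.551
6 1 14.151 -8.600
7 1 -20.171 11.571
8 1 28.271 -16.700
9 1 -39.961 23.261
10 1 56.243 -32.982
11 1 -79.331 46.348
12 1 111.774 -65.426
13 1 -157.573 92.147
14 1 222.075 -129.929

(exact arithmetic carried between steps; '≈' marks a value shown rounded to 6 d.p. or computed from one; I and e_prev carry over from the previous line; the table rounds u and y to 3 d.p., halves away from zero)
n=0: y=0, sp=5, e=sp−y=5; I=5, D=e−e_prev=5; u=0·5+0·5+1·5=5; next y=3/10·0+1·5=5
n=1: y=5, sp=5, e=sp−y=0; I=5, D=e−e_prev=-5; u=0·0+0·5+1·(-5)=-5; next y=3/10·5+1·(-5)=-3.5
n=2: y=-3.5, sp=5, e=sp−y=8.5; I=13.5, D=e−e_prev=8.5; u=0·8.5+0·13.5+1·8.5=8.5; next y=3/10·(-3.5)+1·8.5=7.45
n=3: y=7.45, sp=5, e=sp−y=-2.45; I=11.05, D=e−e_prev=-10.95; u=0·(-2.45)+0·11.05+1·(-10.95)=-10.95; next y=3/10·7.45+1·(-10.95)=-8.715
n=4: y=-8.715, sp=-3, e=sp−y=5.715; I=16.765, D=e−e_prev=8.165; u=0·5.715+0·16.765+1·8.165=8.165; next y=3/10·(-8.715)+1·8.165=5.5505
n=5: y=5.5505, sp=1, e=sp−y=-4.5505; I=12.2145, D=e−e_prev=-10.2655; u=0·(-4.5505)+0·12.2145+1·(-10.2655)=-10.2655; next y=3/10·5.5505+1·(-10.2655)=-8.60035
n=6: y=-8.60035, sp=1, e=sp−y=9.60035; I=21.81485, D=e−e_prev=14.15085; u=0·9.60035+0·21.81485+1·14.15085=14.15085; next y=3/10·(-8.60035)+1·14.15085=11.570745
n=7: y=11.570745, sp=1, e=sp−y=-10.570745; I=11.244105, D=e−e_prev=-20.171095; u=0·(-10.570745)+0·11.244105+1·(-20.171095)=-20.171095; next y=3/10·11.570745+1·(-20.171095)≈-16.699872
n=8: y≈-16.699872, sp=1, e=sp−y≈17.699872; I≈28.943977, D=e−e_prev≈28.270617; u=0·17.699872+0·28.943977+1·28.270617≈28.270617; next y=3/10·(-16.699872)+1·28.270617≈23.260655
n=9: y≈23.260655, sp=1, e=sp−y≈-22.260655; I≈6.683321, D=e−e_prev≈-39.960527; u=0·(-22.260655)+0·6.683321+1·(-39.960527)≈-39.960527; next y=3/10·23.260655+1·(-39.960527)≈-32.982330
n=10: y≈-32.982330, sp=1, e=sp−y≈33.982330; I≈40.665651, D=e−e_prev≈56.242985; u=0·33.982330+0·40.665651+1·56.242985≈56.242985; next y=3/10·(-32.982330)+1·56.242985≈46.348286
n=11: y≈46.348286, sp=1, e=sp−y≈-45.348286; I≈-4.682635, D=e−e_prev≈-79.330616; u=0·(-45.348286)+0·(-4.682635)+1·(-79.330616)≈-79.330616; next y=3/10·46.348286+1·(-79.330616)≈-65.426130
n=12: y≈-65.426130, sp=1, e=sp−y≈66.426130; I≈61.743496, D=e−e_prev≈111.774416; u=0·66.426130+0·61.743496+1·111.774416≈111.774416; next y=3/10·(-65.426130)+1·111.774416≈92.146577
n=13: y≈92.146577, sp=1, e=sp−y≈-91.146577; I≈-29.403082, D=e−e_prev≈-157.572708; u=0·(-91.146577)+0·(-29.403082)+1·(-157.572708)≈-157.572708; next y=3/10·92.146577+1·(-157.572708)≈-129.928734
n=14: y≈-129.928734, sp=1, e=sp−y≈130.928734; I≈101.525653, D=e−e_prev≈222.075312; u=0·130.928734+0·101.525653+1·222.075312≈222.075312; next y=3/10·(-129.928734)+1·222.075312≈183.096691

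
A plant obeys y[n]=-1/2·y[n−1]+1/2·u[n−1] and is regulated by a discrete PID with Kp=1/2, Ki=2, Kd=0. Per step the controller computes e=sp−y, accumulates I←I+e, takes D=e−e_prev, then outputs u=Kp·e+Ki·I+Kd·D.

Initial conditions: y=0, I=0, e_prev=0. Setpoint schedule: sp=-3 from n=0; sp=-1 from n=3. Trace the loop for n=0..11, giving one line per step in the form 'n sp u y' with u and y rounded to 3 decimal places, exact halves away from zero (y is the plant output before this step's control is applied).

(exact arithmetic carried between steps; '≈' marks a value shown rounded to 6 d.p. or computed from one; I and e_prev carry over from the previous line; the table rounds u and y to 3 d.p., halves away from zero)
n=0: y=0, sp=-3, e=sp−y=-3; I=-3, D=e−e_prev=-3; u=1/2·(-3)+2·(-3)+0·(-3)=-7.5; next y=-1/2·0+1/2·(-7.5)=-3.75
n=1: y=-3.75, sp=-3, e=sp−y=0.75; I=-2.25, D=e−e_prev=3.75; u=1/2·0.75+2·(-2.25)+0·3.75=-4.125; next y=-1/2·(-3.75)+1/2·(-4.125)=-0.1875
n=2: y=-0.1875, sp=-3, e=sp−y=-2.8125; I=-5.0625, D=e−e_prev=-3.5625; u=1/2·(-2.8125)+2·(-5.0625)+0·(-3.5625)=-11.53125; next y=-1/2·(-0.1875)+1/2·(-11.53125)=-5.671875
n=3: y=-5.671875, sp=-1, e=sp−y=4.671875; I=-0.390625, D=e−e_prev=7.484375; u=1/2·4.671875+2·(-0.390625)+0·7.484375≈1.554688; next y=-1/2·(-5.671875)+1/2·1.554688≈3.613281
n=4: y≈3.613281, sp=-1, e=sp−y≈-4.613281; I≈-5.003906, D=e−e_prev≈-9.285156; u=1/2·(-4.613281)+2·(-5.003906)+0·(-9.285156)≈-12.314453; next y=-1/2·3.613281+1/2·(-12.314453)≈-7.963867
n=5: y≈-7.963867, sp=-1, e=sp−y≈6.963867; I≈1.959961, D=e−e_prev≈11.577148; u=1/2·6.963867+2·1.959961+0·11.577148≈7.401855; next y=-1/2·(-7.963867)+1/2·7.401855≈7.682861
n=6: y≈7.682861, sp=-1, e=sp−y≈-8.682861; I≈-6.722900, D=e−e_prev≈-15.646729; u=1/2·(-8.682861)+2·(-6.722900)+0·(-15.646729)≈-17.787231; next y=-1/2·7.682861+1/2·(-17.787231)≈-12.735046
n=7: y≈-12.735046, sp=-1, e=sp−y≈11.735046; I≈5.012146, D=e−e_prev≈20.417908; u=1/2·11.735046+2·5.012146+0·20.417908≈15.891815; next y=-1/2·(-12.735046)+1/2·15.891815≈14.313431
n=8: y≈14.313431, sp=-1, e=sp−y≈-15.313431; I≈-10.301285, D=e−e_prev≈-27.048477; u=1/2·(-15.313431)+2·(-10.301285)+0·(-27.048477)≈-28.259285; next y=-1/2·14.313431+1/2·(-28.259285)≈-21.286358
n=9: y≈-21.286358, sp=-1, e=sp−y≈20.286358; I≈9.985073, D=e−e_prev≈35.599789; u=1/2·20.286358+2·9.985073+0·35.599789≈30.113325; next y=-1/2·(-21.286358)+1/2·30.113325≈25.699841
n=10: y≈25.699841, sp=-1, e=sp−y≈-26.699841; I≈-16.714768, D=e−e_prev≈-46.986199; u=1/2·(-26.699841)+2·(-16.714768)+0·(-46.986199)≈-46.779458; next y=-1/2·25.699841+1/2·(-46.779458)≈-36.239650
n=11: y≈-36.239650, sp=-1, e=sp−y≈35.239650; I≈18.524881, D=e−e_prev≈61.939491; u=1/2·35.239650+2·18.524881+0·61.939491≈54.669587; next y=-1/2·(-36.239650)+1/2·54.669587≈45.454618

0 -3 -7.500 0.000
1 -3 -4.125 -3.750
2 -3 -11.531 -0.188
3 -1 1.555 -5.672
4 -1 -12.314 3.613
5 -1 7.402 -7.964
6 -1 -17.787 7.683
7 -1 15.892 -12.735
8 -1 -28.259 14.313
9 -1 30.113 -21.286
10 -1 -46.779 25.700
11 -1 54.670 -36.240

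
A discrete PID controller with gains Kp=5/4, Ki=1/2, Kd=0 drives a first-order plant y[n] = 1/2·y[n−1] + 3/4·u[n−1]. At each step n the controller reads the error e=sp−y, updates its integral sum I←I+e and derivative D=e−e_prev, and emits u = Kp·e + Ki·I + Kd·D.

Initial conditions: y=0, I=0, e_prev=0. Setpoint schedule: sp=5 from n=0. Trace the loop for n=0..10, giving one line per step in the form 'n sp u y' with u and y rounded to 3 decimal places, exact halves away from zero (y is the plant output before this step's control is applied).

(exact arithmetic carried between steps; '≈' marks a value shown rounded to 6 d.p. or computed from one; I and e_prev carry over from the previous line; the table rounds u and y to 3 d.p., halves away from zero)
n=0: y=0, sp=5, e=sp−y=5; I=5, D=e−e_prev=5; u=5/4·5+1/2·5+0·5=8.75; next y=1/2·0+3/4·8.75=6.5625
n=1: y=6.5625, sp=5, e=sp−y=-1.5625; I=3.4375, D=e−e_prev=-6.5625; u=5/4·(-1.5625)+1/2·3.4375+0·(-6.5625)=-0.234375; next y=1/2·6.5625+3/4·(-0.234375)≈3.105469
n=2: y≈3.105469, sp=5, e=sp−y≈1.894531; I≈5.332031, D=e−e_prev≈3.457031; u=5/4·1.894531+1/2·5.332031+0·3.457031≈5.034180; next y=1/2·3.105469+3/4·5.034180≈5.328369
n=3: y≈5.328369, sp=5, e=sp−y≈-0.328369; I≈5.003662, D=e−e_prev≈-2.222900; u=5/4·(-0.328369)+1/2·5.003662+0·(-2.222900)≈2.091370; next y=1/2·5.328369+3/4·2.091370≈4.232712
n=4: y≈4.232712, sp=5, e=sp−y≈0.767288; I≈5.770950, D=e−e_prev≈1.095657; u=5/4·0.767288+1/2·5.770950+0·1.095657≈3.844585; next y=1/2·4.232712+3/4·3.844585≈4.999795
n=5: y≈4.999795, sp=5, e=sp−y≈0.000205; I≈5.771155, D=e−e_prev≈-0.767083; u=5/4·0.000205+1/2·5.771155+0·(-0.767083)≈2.885834; next y=1/2·4.999795+3/4·2.885834≈4.664273
n=6: y≈4.664273, sp=5, e=sp−y≈0.335727; I≈6.106882, D=e−e_prev≈0.335522; u=5/4·0.335727+1/2·6.106882+0·0.335522≈3.473100; next y=1/2·4.664273+3/4·3.473100≈4.936961
n=7: y≈4.936961, sp=5, e=sp−y≈0.063039; I≈6.169921, D=e−e_prev≈-0.272689; u=5/4·0.063039+1/2·6.169921+0·(-0.272689)≈3.163759; next y=1/2·4.936961+3/4·3.163759≈4.841300
n=8: y≈4.841300, sp=5, e=sp−y≈0.158700; I≈6.328621, D=e−e_prev≈0.095662; u=5/4·0.158700+1/2·6.328621+0·0.095662≈3.362686; next y=1/2·4.841300+3/4·3.362686≈4.942664
n=9: y≈4.942664, sp=5, e=sp−y≈0.057336; I≈6.385957, D=e−e_prev≈-0.101365; u=5/4·0.057336+1/2·6.385957+0·(-0.101365)≈3.264648; next y=1/2·4.942664+3/4·3.264648≈4.919818
n=10: y≈4.919818, sp=5, e=sp−y≈0.080182; I≈6.466139, D=e−e_prev≈0.022846; u=5/4·0.080182+1/2·6.466139+0·0.022846≈3.333297; next y=1/2·4.919818+3/4·3.333297≈4.959882

0 5 8.750 0.000
1 5 -0.234 6.563
2 5 5.034 3.105
3 5 2.091 5.328
4 5 3.845 4.233
5 5 2.886 5.000
6 5 3.473 4.664
7 5 3.164 4.937
8 5 3.363 4.841
9 5 3.265 4.943
10 5 3.333 4.920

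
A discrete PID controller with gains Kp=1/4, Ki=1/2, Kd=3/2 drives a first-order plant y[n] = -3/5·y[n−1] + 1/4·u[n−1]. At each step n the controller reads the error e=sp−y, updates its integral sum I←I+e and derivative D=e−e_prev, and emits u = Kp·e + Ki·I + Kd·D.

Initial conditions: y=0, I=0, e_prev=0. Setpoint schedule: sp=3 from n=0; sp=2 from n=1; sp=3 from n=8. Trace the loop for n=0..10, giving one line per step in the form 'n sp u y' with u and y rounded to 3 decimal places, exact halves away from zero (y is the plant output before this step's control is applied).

(exact arithmetic carried between steps; '≈' marks a value shown rounded to 6 d.p. or computed from one; I and e_prev carry over from the previous line; the table rounds u and y to 3 d.p., halves away from zero)
n=0: y=0, sp=3, e=sp−y=3; I=3, D=e−e_prev=3; u=1/4·3+1/2·3+3/2·3=6.75; next y=-3/5·0+1/4·6.75=1.6875
n=1: y=1.6875, sp=2, e=sp−y=0.3125; I=3.3125, D=e−e_prev=-2.6875; u=1/4·0.3125+1/2·3.3125+3/2·(-2.6875)=-2.296875; next y=-3/5·1.6875+1/4·(-2.296875)≈-1.586719
n=2: y≈-1.586719, sp=2, e=sp−y≈3.586719; I≈6.899219, D=e−e_prev≈3.274219; u=1/4·3.586719+1/2·6.899219+3/2·3.274219≈9.257617; next y=-3/5·(-1.586719)+1/4·9.257617≈3.266436
n=3: y≈3.266436, sp=2, e=sp−y≈-1.266436; I≈5.632783, D=e−e_prev≈-4.853154; u=1/4·(-1.266436)+1/2·5.632783+3/2·(-4.853154)≈-4.779949; next y=-3/5·3.266436+1/4·(-4.779949)≈-3.154849
n=4: y≈-3.154849, sp=2, e=sp−y≈5.154849; I≈10.787632, D=e−e_prev≈6.421284; u=1/4·5.154849+1/2·10.787632+3/2·6.421284≈16.314454; next y=-3/5·(-3.154849)+1/4·16.314454≈5.971523
n=5: y≈5.971523, sp=2, e=sp−y≈-3.971523; I≈6.816109, D=e−e_prev≈-9.126371; u=1/4·(-3.971523)+1/2·6.816109+3/2·(-9.126371)≈-11.274383; next y=-3/5·5.971523+1/4·(-11.274383)≈-6.401509
n=6: y≈-6.401509, sp=2, e=sp−y≈8.401509; I≈15.217618, D=e−e_prev≈12.373032; u=1/4·8.401509+1/2·15.217618+3/2·12.373032≈28.268734; next y=-3/5·(-6.401509)+1/4·28.268734≈10.908089
n=7: y≈10.908089, sp=2, e=sp−y≈-8.908089; I≈6.309529, D=e−e_prev≈-17.309598; u=1/4·(-8.908089)+1/2·6.309529+3/2·(-17.309598)≈-25.036655; next y=-3/5·10.908089+1/4·(-25.036655)≈-12.804017
n=8: y≈-12.804017, sp=3, e=sp−y≈15.804017; I≈22.113547, D=e−e_prev≈24.712106; u=1/4·15.804017+1/2·22.113547+3/2·24.712106≈52.075937; next y=-3/5·(-12.804017)+1/4·52.075937≈20.701395
n=9: y≈20.701395, sp=3, e=sp−y≈-17.701395; I≈4.412152, D=e−e_prev≈-33.505412; u=1/4·(-17.701395)+1/2·4.412152+3/2·(-33.505412)≈-52.477391; next y=-3/5·20.701395+1/4·(-52.477391)≈-25.540185
n=10: y≈-25.540185, sp=3, e=sp−y≈28.540185; I≈32.952336, D=e−e_prev≈46.241579; u=1/4·28.540185+1/2·32.952336+3/2·46.241579≈92.973583; next y=-3/5·(-25.540185)+1/4·92.973583≈38.567507

0 3 6.750 0.000
1 2 -2.297 1.688
2 2 9.258 -1.587
3 2 -4.780 3.266
4 2 16.314 -3.155
5 2 -11.274 5.972
6 2 28.269 -6.402
7 2 -25.037 10.908
8 3 52.076 -12.804
9 3 -52.477 20.701
10 3 92.974 -25.540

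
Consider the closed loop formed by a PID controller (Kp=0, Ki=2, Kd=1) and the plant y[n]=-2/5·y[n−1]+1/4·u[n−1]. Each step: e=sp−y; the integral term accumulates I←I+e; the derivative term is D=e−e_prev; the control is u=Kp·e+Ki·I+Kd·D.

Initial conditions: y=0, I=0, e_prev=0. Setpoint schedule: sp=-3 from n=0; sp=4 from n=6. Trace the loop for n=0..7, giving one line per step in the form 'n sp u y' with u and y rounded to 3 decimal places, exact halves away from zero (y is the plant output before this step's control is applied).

0 -3 -9.000 0.000
1 -3 -5.250 -2.250
2 -3 -14.513 -0.413
3 -3 -8.698 -3.463
4 -3 -18.844 -0.789
5 -3 -9.774 -4.395
6 4 -0.719 -0.685
7 4 3.023 0.094

(exact arithmetic carried between steps; '≈' marks a value shown rounded to 6 d.p. or computed from one; I and e_prev carry over from the previous line; the table rounds u and y to 3 d.p., halves away from zero)
n=0: y=0, sp=-3, e=sp−y=-3; I=-3, D=e−e_prev=-3; u=0·(-3)+2·(-3)+1·(-3)=-9; next y=-2/5·0+1/4·(-9)=-2.25
n=1: y=-2.25, sp=-3, e=sp−y=-0.75; I=-3.75, D=e−e_prev=2.25; u=0·(-0.75)+2·(-3.75)+1·2.25=-5.25; next y=-2/5·(-2.25)+1/4·(-5.25)=-0.4125
n=2: y=-0.4125, sp=-3, e=sp−y=-2.5875; I=-6.3375, D=e−e_prev=-1.8375; u=0·(-2.5875)+2·(-6.3375)+1·(-1.8375)=-14.5125; next y=-2/5·(-0.4125)+1/4·(-14.5125)=-3.463125
n=3: y=-3.463125, sp=-3, e=sp−y=0.463125; I=-5.874375, D=e−e_prev=3.050625; u=0·0.463125+2·(-5.874375)+1·3.050625=-8.698125; next y=-2/5·(-3.463125)+1/4·(-8.698125)≈-0.789281
n=4: y≈-0.789281, sp=-3, e=sp−y≈-2.210719; I≈-8.085094, D=e−e_prev≈-2.673844; u=0·(-2.210719)+2·(-8.085094)+1·(-2.673844)≈-18.844031; next y=-2/5·(-0.789281)+1/4·(-18.844031)≈-4.395295
n=5: y≈-4.395295, sp=-3, e=sp−y≈1.395295; I≈-6.689798, D=e−e_prev≈3.606014; u=0·1.395295+2·(-6.689798)+1·3.606014≈-9.773583; next y=-2/5·(-4.395295)+1/4·(-9.773583)≈-0.685278
n=6: y≈-0.685278, sp=4, e=sp−y≈4.685278; I≈-2.004521, D=e−e_prev≈3.289982; u=0·4.685278+2·(-2.004521)+1·3.289982≈-0.719059; next y=-2/5·(-0.685278)+1/4·(-0.719059)≈0.094346
n=7: y≈0.094346, sp=4, e=sp−y≈3.905654; I≈1.901133, D=e−e_prev≈-0.779624; u=0·3.905654+2·1.901133+1·(-0.779624)≈3.022642; next y=-2/5·0.094346+1/4·3.022642≈0.717922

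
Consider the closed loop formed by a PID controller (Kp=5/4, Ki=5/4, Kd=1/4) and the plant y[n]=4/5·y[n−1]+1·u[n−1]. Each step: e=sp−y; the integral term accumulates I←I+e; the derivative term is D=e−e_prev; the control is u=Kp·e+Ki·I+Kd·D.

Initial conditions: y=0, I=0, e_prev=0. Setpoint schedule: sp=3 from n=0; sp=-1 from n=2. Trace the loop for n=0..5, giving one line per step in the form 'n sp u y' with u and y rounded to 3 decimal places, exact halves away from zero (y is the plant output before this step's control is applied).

(exact arithmetic carried between steps; '≈' marks a value shown rounded to 6 d.p. or computed from one; I and e_prev carry over from the previous line; the table rounds u and y to 3 d.p., halves away from zero)
n=0: y=0, sp=3, e=sp−y=3; I=3, D=e−e_prev=3; u=5/4·3+5/4·3+1/4·3=8.25; next y=4/5·0+1·8.25=8.25
n=1: y=8.25, sp=3, e=sp−y=-5.25; I=-2.25, D=e−e_prev=-8.25; u=5/4·(-5.25)+5/4·(-2.25)+1/4·(-8.25)=-11.4375; next y=4/5·8.25+1·(-11.4375)=-4.8375
n=2: y=-4.8375, sp=-1, e=sp−y=3.8375; I=1.5875, D=e−e_prev=9.0875; u=5/4·3.8375+5/4·1.5875+1/4·9.0875=9.053125; next y=4/5·(-4.8375)+1·9.053125=5.183125
n=3: y=5.183125, sp=-1, e=sp−y=-6.183125; I=-4.595625, D=e−e_prev=-10.020625; u=5/4·(-6.183125)+5/4·(-4.595625)+1/4·(-10.020625)≈-15.978594; next y=4/5·5.183125+1·(-15.978594)≈-11.832094
n=4: y≈-11.832094, sp=-1, e=sp−y≈10.832094; I≈6.236469, D=e−e_prev≈17.015219; u=5/4·10.832094+5/4·6.236469+1/4·17.015219≈25.589508; next y=4/5·(-11.832094)+1·25.589508≈16.123833
n=5: y≈16.123833, sp=-1, e=sp−y≈-17.123833; I≈-10.887364, D=e−e_prev≈-27.955927; u=5/4·(-17.123833)+5/4·(-10.887364)+1/4·(-27.955927)≈-42.002978; next y=4/5·16.123833+1·(-42.002978)≈-29.103911

0 3 8.250 0.000
1 3 -11.438 8.250
2 -1 9.053 -4.838
3 -1 -15.979 5.183
4 -1 25.590 -11.832
5 -1 -42.003 16.124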